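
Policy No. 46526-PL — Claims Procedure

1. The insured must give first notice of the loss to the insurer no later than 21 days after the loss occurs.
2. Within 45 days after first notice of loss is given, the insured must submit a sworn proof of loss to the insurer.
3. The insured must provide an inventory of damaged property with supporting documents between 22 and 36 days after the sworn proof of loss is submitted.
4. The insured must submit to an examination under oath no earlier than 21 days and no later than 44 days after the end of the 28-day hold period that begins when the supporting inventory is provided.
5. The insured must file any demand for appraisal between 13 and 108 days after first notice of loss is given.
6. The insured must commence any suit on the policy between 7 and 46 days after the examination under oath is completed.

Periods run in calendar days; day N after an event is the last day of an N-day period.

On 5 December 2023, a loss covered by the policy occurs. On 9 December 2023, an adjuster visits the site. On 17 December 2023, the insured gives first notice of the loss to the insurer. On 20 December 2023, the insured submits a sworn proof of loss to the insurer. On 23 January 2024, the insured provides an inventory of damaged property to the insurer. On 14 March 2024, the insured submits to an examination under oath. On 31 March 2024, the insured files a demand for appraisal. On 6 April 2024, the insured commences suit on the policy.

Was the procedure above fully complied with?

(1) due by 5 December 2023 + 21 days = 26 December 2023; 17 December 2023 is within that limit.
(2) due by 17 December 2023 + 45 days = 31 January 2024; 20 December 2023 is within that limit.
(3) the permitted window runs from 20 December 2023 + 22 = 11 January 2024 to 20 December 2023 + 36 = 25 January 2024; 23 January 2024 falls inside that range.
(4) the permitted window runs from 20 February 2024 + 21 = 12 March 2024 to 20 February 2024 + 44 = 4 April 2024; done 14 March 2024, which is between those dates.
(5) the permitted window runs from 17 December 2023 + 13 = 30 December 2023 to 17 December 2023 + 108 = 3 April 2024; done 31 March 2024 — within the window.
(6) the permitted window runs from 14 March 2024 + 7 = 21 March 2024 to 14 March 2024 + 46 = 29 April 2024; 6 April 2024 falls inside that range.

Yes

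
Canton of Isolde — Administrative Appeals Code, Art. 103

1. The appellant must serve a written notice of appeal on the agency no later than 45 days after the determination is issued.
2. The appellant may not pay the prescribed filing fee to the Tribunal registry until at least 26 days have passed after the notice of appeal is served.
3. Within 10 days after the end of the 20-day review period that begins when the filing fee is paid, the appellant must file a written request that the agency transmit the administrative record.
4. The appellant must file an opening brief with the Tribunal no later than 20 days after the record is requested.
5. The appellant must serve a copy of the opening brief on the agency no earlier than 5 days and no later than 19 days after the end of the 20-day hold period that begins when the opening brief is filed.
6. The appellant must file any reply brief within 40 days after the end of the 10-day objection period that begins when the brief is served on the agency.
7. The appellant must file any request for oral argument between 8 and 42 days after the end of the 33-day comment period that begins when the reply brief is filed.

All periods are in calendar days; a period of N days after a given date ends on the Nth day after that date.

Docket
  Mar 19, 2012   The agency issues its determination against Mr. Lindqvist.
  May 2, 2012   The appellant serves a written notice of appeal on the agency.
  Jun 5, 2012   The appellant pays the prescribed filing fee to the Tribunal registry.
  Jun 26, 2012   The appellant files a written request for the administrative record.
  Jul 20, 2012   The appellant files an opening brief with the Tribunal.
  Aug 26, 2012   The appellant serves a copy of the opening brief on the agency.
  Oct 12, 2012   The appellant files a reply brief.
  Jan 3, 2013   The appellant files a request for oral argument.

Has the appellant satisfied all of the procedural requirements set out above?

No

Step 1 — counting 45 days from Mar 19, 2012 (when the determination is issued) gives a deadline of May 3, 2012; done May 2, 2012 — timely.
Step 2 — must wait 26 days from May 2, 2012 (when the notice of appeal is served), so not before May 28, 2012; done Jun 5, 2012 — permitted.
Step 3 — counting 10 days from Jun 25, 2012 (end of the 20-day review period, which began when the filing fee is paid on Jun 5, 2012) gives a deadline of Jul 5, 2012; done Jun 26, 2012 — timely.
Step 4 — counting 20 days from Jun 26, 2012 (when the record is requested) gives a deadline of Jul 16, 2012; done Jul 20, 2012 — 4 days late.
Later steps need not be reached.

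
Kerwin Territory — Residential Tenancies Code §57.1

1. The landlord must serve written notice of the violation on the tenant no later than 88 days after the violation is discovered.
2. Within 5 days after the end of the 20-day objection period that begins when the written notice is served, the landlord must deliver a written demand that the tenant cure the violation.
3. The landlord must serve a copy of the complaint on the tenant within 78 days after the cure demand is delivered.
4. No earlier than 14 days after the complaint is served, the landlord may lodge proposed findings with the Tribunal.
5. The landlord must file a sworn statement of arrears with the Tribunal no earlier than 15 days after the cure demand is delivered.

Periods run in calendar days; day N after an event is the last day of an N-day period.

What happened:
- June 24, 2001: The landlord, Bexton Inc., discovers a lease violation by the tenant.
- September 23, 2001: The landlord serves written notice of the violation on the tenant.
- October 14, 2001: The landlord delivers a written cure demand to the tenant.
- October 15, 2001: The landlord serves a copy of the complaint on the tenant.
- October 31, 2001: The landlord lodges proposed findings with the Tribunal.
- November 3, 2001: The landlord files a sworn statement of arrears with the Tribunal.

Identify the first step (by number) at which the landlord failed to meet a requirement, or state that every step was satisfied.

(1) due by June 24, 2001 + 88 days = September 20, 2001; done September 23, 2001 — 3 days late.
No need to go further; step 1 was not satisfied.

Step 1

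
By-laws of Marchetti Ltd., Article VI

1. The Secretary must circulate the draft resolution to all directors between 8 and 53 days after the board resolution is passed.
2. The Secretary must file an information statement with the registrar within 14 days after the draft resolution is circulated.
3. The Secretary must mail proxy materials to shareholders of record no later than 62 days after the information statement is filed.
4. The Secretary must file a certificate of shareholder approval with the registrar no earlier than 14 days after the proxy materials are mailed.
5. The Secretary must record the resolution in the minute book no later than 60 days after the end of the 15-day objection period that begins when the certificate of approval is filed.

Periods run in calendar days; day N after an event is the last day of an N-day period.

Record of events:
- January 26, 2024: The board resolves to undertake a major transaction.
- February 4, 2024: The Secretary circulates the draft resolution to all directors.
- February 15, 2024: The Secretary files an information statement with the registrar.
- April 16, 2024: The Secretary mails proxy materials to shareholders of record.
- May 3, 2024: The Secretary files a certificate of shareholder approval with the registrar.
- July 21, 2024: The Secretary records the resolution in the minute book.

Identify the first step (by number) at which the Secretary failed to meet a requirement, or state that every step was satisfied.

Step 1 — 8 and 53 days from January 26, 2024 (when the board resolution is passed) are February 3, 2024 and March 19, 2024 respectively; done February 4, 2024 — within the window.
Step 2 — counting 14 days from February 4, 2024 (when the draft resolution is circulated) gives a deadline of February 18, 2024; completed February 15, 2024, before the deadline.
Step 3 — counting 62 days from February 15, 2024 (when the information statement is filed) gives a deadline of April 17, 2024; April 16, 2024 is within that limit.
Step 4 — must wait 14 days from April 16, 2024 (when the proxy materials are mailed), so not before April 30, 2024; done May 3, 2024, after the minimum wait.
Step 5 — counting 60 days from May 18, 2024 (end of the 15-day objection period, which began when the certificate of approval is filed on May 3, 2024) gives a deadline of July 17, 2024; done July 21, 2024 — 4 days late.

Step 5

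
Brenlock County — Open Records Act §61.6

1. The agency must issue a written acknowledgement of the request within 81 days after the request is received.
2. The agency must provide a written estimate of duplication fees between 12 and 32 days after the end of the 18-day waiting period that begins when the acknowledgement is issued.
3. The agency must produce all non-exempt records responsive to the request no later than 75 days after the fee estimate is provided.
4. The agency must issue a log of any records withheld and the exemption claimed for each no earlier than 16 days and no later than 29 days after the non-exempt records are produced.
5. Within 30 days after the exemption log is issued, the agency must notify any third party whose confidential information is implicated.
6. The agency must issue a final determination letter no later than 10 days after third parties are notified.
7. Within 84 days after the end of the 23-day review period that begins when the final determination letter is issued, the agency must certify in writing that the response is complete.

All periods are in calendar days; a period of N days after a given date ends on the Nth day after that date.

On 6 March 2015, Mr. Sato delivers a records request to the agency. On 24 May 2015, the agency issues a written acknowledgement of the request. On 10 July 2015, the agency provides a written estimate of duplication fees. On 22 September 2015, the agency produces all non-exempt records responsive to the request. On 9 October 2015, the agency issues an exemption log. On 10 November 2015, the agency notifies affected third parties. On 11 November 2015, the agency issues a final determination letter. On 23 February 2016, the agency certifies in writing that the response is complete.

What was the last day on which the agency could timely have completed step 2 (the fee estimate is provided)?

13 July 2015

The acknowledgement is issued on 24 May 2015; the 18-day waiting period therefore ends 11 June 2015, and step 2 runs from that date. The window is 12–32 days after 11 June 2015; it closes on 13 July 2015.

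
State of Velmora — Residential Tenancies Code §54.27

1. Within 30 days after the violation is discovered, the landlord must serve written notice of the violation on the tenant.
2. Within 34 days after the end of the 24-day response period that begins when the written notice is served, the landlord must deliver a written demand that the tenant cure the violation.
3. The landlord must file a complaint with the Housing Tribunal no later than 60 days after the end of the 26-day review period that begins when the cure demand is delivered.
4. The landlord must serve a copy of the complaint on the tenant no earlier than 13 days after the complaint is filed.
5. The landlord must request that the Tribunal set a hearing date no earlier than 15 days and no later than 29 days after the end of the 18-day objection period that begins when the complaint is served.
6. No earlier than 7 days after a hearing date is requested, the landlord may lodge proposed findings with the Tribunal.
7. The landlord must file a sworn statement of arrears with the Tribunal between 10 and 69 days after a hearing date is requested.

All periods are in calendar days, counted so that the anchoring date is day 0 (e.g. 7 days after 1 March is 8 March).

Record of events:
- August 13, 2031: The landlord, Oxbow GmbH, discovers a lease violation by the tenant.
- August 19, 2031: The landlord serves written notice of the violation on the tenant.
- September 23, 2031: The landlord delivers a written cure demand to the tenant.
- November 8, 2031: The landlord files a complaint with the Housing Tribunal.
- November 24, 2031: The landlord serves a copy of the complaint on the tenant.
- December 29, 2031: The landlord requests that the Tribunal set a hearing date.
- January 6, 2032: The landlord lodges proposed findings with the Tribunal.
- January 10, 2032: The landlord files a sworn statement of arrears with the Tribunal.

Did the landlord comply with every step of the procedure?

Step 1 — counting 30 days from August 13, 2031 (when the violation is discovered) gives a deadline of September 12, 2031; completed August 19, 2031, before the deadline.
Step 2 — counting 34 days from September 12, 2031 (end of the 24-day response period, which began when the written notice is served on August 19, 2031) gives a deadline of October 16, 2031; completed September 23, 2031, before the deadline.
Step 3 — counting 60 days from October 19, 2031 (end of the 26-day review period, which began when the cure demand is delivered on September 23, 2031) gives a deadline of December 18, 2031; done November 8, 2031 — timely.
Step 4 — must wait 13 days from November 8, 2031 (when the complaint is filed), so not before November 21, 2031; November 24, 2031 is on or after that date.
Step 5 — 15 and 29 days from December 12, 2031 (end of the 18-day objection period, which began when the complaint is served on November 24, 2031) are December 27, 2031 and January 10, 2032 respectively; December 29, 2031 falls inside that range.
Step 6 — must wait 7 days from December 29, 2031 (when a hearing date is requested), so not before January 5, 2032; January 6, 2032 is on or after that date.
Step 7 — 10 and 69 days from December 29, 2031 (when a hearing date is requested) are January 8, 2032 and March 7, 2032 respectively; January 10, 2032 falls inside that range.

Yes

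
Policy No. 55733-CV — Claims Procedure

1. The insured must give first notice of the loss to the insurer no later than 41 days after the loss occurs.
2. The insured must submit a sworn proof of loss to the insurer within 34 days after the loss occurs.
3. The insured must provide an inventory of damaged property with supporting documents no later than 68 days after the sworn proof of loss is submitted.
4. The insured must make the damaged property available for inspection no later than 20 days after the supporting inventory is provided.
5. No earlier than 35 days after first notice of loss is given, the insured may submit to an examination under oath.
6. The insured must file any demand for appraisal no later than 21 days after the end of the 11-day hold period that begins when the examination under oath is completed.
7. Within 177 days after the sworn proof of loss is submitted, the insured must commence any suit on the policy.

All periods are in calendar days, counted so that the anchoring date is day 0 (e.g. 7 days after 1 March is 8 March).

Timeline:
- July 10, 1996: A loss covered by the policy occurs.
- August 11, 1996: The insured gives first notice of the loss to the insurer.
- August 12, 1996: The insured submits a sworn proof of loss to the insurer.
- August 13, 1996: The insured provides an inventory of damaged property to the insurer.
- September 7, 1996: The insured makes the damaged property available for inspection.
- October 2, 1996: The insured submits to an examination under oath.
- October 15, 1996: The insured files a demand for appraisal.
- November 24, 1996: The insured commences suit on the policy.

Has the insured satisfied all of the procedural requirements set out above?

(1) due by July 10, 1996 + 41 days = August 20, 1996; done August 11, 1996 — timely.
(2) due by July 10, 1996 + 34 days = August 13, 1996; August 12, 1996 is within that limit.
(3) due by August 12, 1996 + 68 days = October 19, 1996; August 13, 1996 is within that limit.
(4) due by August 13, 1996 + 20 days = September 2, 1996; not done until September 7, 1996, 5 days after the deadline.
That is the first point of non-compliance.

No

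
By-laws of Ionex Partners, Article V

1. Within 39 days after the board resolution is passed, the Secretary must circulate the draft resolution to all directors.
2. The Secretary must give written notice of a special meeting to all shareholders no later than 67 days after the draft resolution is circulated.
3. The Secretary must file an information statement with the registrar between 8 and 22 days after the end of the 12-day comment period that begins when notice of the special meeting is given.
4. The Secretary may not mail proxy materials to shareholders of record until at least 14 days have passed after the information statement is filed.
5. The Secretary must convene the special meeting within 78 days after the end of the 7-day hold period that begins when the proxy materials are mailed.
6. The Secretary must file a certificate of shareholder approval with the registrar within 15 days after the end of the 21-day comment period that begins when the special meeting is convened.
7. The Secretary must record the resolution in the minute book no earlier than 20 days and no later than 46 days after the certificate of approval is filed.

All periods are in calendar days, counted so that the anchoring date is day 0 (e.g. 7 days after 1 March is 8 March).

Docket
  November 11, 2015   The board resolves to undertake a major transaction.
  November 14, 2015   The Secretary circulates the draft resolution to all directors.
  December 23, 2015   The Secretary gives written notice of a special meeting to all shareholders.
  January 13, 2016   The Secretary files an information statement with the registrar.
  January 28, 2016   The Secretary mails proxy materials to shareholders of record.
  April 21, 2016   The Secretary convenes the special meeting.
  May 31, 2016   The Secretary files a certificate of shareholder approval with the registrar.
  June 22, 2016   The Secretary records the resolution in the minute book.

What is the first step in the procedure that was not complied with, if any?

Step 1: 39 days after November 11, 2015 (when the board resolution is passed) is December 20, 2015; completed November 14, 2015, before the deadline.
Step 2: 67 days after November 14, 2015 (when the draft resolution is circulated) is January 20, 2016; December 23, 2015 is within that limit.
Step 3: the window is 8–22 days after January 4, 2016 (end of the 12-day comment period, which began when notice of the special meeting is given on December 23, 2015), so January 12, 2016 through January 26, 2016; done January 13, 2016 — within the window.
Step 4: the earliest permitted date is 14 days after January 13, 2016 (when the information statement is filed), i.e. January 27, 2016; January 28, 2016 is on or after that date.
Step 5: 78 days after February 4, 2016 (end of the 7-day hold period, which began when the proxy materials are mailed on January 28, 2016) is April 22, 2016; done April 21, 2016 — timely.
Step 6: 15 days after May 12, 2016 (end of the 21-day comment period, which began when the special meeting is convened on April 21, 2016) is May 27, 2016; done May 31, 2016 — 4 days late.
The procedure was therefore not followed at step 6.

Step 6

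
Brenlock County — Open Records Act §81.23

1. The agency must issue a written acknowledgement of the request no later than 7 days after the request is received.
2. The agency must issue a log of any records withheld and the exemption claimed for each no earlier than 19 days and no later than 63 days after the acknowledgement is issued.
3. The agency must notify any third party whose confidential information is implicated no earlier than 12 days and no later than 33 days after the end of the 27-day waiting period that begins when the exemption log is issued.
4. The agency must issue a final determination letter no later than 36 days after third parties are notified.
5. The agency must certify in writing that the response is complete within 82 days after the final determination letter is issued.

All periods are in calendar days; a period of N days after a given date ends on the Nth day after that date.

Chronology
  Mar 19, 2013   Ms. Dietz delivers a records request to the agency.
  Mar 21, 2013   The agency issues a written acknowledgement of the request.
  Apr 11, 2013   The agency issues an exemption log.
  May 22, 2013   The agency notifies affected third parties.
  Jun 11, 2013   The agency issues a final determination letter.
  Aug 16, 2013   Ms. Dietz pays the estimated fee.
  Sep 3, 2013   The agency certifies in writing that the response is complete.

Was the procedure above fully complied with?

Step 1: 7 days after Mar 19, 2013 (when the request is received) is Mar 26, 2013; done Mar 21, 2013 — timely.
Step 2: the window is 19–63 days after Mar 21, 2013 (when the acknowledgement is issued), so Apr 9, 2013 through May 23, 2013; Apr 11, 2013 falls inside that range.
Step 3: the window is 12–33 days after May 8, 2013 (end of the 27-day waiting period, which began when the exemption log is issued on Apr 11, 2013), so May 20, 2013 through Jun 10, 2013; done May 22, 2013, which is between those dates.
Step 4: 36 days after May 22, 2013 (when third parties are notified) is Jun 27, 2013; completed Jun 11, 2013, before the deadline.
Step 5: 82 days after Jun 11, 2013 (when the final determination letter is issued) is Sep 1, 2013; not done until Sep 3, 2013, 2 days after the deadline.

No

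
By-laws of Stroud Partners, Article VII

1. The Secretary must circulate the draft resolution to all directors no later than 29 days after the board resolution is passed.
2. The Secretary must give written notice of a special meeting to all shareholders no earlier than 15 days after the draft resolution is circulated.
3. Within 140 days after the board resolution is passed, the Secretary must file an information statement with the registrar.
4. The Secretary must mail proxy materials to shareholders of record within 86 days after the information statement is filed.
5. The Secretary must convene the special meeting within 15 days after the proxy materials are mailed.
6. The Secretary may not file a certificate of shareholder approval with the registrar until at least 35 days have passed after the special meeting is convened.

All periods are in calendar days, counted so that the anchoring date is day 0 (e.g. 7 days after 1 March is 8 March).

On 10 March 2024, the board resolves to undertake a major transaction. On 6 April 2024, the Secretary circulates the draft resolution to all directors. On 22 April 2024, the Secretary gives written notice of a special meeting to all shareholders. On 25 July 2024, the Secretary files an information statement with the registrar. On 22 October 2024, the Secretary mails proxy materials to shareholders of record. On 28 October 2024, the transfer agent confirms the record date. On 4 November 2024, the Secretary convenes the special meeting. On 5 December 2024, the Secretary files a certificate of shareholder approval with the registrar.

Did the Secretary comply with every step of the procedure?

No

Step 1 — counting 29 days from 10 March 2024 (when the board resolution is passed) gives a deadline of 8 April 2024; done 6 April 2024 — timely.
Step 2 — must wait 15 days from 6 April 2024 (when the draft resolution is circulated), so not before 21 April 2024; done 22 April 2024, after the minimum wait.
Step 3 — counting 140 days from 10 March 2024 (when the board resolution is passed) gives a deadline of 28 July 2024; done 25 July 2024 — timely.
Step 4 — counting 86 days from 25 July 2024 (when the information statement is filed) gives a deadline of 19 October 2024; not done until 22 October 2024, 3 days after the deadline.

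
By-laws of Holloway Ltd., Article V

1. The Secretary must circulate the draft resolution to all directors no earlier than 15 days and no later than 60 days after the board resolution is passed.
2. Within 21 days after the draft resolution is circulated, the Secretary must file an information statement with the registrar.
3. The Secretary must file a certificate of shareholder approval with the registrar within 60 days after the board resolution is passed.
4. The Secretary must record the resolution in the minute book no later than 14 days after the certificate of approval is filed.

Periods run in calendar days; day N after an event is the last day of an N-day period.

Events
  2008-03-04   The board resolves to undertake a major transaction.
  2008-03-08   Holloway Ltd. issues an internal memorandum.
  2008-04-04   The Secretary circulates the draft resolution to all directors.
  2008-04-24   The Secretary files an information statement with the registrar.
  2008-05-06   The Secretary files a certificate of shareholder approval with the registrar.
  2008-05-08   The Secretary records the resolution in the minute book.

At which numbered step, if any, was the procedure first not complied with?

Step 1 — 15 and 60 days from 2008-03-04 (when the board resolution is passed) are 2008-03-19 and 2008-05-03 respectively; done 2008-04-04, which is between those dates.
Step 2 — counting 21 days from 2008-04-04 (when the draft resolution is circulated) gives a deadline of 2008-04-25; done 2008-04-24 — timely.
Step 3 — counting 60 days from 2008-03-04 (when the board resolution is passed) gives a deadline of 2008-05-03; 2008-05-06 misses that deadline by 3 days.

Step 3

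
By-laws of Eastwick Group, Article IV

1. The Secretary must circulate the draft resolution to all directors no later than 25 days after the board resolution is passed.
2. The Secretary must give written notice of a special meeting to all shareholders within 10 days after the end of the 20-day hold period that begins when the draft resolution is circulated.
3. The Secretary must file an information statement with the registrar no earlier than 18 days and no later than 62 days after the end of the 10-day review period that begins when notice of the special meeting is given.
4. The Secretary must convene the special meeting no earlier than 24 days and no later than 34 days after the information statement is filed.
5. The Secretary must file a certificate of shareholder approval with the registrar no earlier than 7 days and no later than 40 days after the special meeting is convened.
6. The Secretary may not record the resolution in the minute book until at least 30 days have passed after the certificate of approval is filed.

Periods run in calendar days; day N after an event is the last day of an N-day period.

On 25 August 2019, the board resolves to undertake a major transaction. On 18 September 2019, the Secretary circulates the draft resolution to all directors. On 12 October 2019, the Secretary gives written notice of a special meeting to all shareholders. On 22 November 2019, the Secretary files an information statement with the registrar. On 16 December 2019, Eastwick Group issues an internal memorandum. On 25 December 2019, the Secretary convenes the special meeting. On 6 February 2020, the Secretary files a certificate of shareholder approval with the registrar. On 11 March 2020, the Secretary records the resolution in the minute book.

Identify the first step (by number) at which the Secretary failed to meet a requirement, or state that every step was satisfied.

Step 5

Step 1: 25 days after 25 August 2019 (when the board resolution is passed) is 19 September 2019; done 18 September 2019 — timely.
Step 2: 10 days after 8 October 2019 (end of the 20-day hold period, which began when the draft resolution is circulated on 18 September 2019) is 18 October 2019; done 12 October 2019 — timely.
Step 3: the window is 18–62 days after 22 October 2019 (end of the 10-day review period, which began when notice of the special meeting is given on 12 October 2019), so 9 November 2019 through 23 December 2019; done 22 November 2019, which is between those dates.
Step 4: the window is 24–34 days after 22 November 2019 (when the information statement is filed), so 16 December 2019 through 26 December 2019; 25 December 2019 falls inside that range.
Step 5: the window is 7–40 days after 25 December 2019 (when the special meeting is convened), so 1 January 2020 through 3 February 2020; 6 February 2020 is 3 days past the end of the window.
Later steps need not be reached.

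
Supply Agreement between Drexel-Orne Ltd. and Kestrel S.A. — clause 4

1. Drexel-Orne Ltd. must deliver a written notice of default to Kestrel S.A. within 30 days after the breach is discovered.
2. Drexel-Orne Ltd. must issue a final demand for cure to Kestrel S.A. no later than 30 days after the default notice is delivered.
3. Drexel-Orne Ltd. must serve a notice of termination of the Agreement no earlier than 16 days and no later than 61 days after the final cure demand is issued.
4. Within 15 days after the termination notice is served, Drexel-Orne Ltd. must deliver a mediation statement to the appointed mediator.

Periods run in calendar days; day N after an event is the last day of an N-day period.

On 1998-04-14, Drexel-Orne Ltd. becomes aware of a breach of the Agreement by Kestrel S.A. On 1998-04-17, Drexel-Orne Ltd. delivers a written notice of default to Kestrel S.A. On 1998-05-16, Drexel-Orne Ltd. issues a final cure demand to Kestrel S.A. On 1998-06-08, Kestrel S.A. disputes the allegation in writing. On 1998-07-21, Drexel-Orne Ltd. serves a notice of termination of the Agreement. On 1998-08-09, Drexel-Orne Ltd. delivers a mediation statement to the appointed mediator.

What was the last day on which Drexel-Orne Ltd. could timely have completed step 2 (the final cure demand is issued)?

Step 2 runs from 1998-04-17, when the default notice is delivered. 30 days after 1998-04-17 is 1998-05-17.

1998-05-17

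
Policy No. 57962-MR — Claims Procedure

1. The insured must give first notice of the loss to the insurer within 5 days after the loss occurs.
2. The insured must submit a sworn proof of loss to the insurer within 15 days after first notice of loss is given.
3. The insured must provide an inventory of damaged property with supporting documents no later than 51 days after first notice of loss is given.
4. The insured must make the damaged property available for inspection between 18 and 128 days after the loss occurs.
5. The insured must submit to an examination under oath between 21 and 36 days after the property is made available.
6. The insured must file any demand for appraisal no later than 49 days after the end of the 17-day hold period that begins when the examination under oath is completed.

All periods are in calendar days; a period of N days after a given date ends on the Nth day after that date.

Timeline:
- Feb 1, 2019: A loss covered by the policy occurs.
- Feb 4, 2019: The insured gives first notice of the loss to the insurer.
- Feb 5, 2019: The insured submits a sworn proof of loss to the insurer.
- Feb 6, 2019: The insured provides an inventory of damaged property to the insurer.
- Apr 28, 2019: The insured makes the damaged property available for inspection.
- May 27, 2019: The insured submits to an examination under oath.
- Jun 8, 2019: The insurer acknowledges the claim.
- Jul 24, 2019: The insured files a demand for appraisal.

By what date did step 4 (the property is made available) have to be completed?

Jun 9, 2019

Step 4 runs from Feb 1, 2019, when the loss occurs. The window is 18–128 days after Feb 1, 2019; it closes on Jun 9, 2019.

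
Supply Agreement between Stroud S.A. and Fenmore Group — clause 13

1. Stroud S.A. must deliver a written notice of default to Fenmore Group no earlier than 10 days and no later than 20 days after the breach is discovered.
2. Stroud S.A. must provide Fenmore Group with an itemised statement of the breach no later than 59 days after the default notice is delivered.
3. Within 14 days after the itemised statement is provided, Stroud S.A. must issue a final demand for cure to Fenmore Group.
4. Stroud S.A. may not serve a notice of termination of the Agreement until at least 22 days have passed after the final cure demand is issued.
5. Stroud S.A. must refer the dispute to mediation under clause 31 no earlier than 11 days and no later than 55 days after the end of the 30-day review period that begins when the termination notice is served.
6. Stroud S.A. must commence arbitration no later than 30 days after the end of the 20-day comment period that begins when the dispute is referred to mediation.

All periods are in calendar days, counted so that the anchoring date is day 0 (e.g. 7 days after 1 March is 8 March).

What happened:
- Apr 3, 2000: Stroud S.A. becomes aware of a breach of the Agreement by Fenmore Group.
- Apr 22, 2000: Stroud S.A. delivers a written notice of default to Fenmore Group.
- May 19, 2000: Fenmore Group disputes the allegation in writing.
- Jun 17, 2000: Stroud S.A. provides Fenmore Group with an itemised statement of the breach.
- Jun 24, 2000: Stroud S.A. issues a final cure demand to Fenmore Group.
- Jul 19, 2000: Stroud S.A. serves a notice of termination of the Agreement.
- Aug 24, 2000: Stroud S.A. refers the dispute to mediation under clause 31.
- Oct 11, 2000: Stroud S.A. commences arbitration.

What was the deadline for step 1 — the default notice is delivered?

Step 1 runs from Apr 3, 2000, when the breach is discovered. The window is 10–20 days after Apr 3, 2000; it closes on Apr 23, 2000.

Apr 23, 2000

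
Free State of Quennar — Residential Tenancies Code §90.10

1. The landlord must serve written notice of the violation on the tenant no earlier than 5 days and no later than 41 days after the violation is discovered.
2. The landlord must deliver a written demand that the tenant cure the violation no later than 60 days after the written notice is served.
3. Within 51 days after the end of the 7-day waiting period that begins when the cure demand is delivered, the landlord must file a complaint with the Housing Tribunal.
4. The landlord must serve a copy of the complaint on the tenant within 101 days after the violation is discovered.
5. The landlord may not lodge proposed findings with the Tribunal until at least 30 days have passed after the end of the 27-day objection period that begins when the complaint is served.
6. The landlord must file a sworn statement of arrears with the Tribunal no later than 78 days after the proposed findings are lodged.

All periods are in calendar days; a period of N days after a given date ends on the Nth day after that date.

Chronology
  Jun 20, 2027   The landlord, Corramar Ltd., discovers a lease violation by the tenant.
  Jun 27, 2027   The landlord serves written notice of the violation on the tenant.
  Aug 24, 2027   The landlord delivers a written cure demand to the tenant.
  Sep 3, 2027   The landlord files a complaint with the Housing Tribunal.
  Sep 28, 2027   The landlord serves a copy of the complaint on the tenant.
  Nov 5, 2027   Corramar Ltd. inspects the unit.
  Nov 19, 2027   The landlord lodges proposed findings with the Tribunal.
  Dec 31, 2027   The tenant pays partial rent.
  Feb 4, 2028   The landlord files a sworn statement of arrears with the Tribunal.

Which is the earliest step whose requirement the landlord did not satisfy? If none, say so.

Step 1: the window is 5–41 days after Jun 20, 2027 (when the violation is discovered), so Jun 25, 2027 through Jul 31, 2027; Jun 27, 2027 falls inside that range.
Step 2: 60 days after Jun 27, 2027 (when the written notice is served) is Aug 26, 2027; done Aug 24, 2027 — timely.
Step 3: 51 days after Aug 31, 2027 (end of the 7-day waiting period, which began when the cure demand is delivered on Aug 24, 2027) is Oct 21, 2027; done Sep 3, 2027 — timely.
Step 4: 101 days after Jun 20, 2027 (when the violation is discovered) is Sep 29, 2027; done Sep 28, 2027 — timely.
Step 5: the earliest permitted date is 30 days after Oct 25, 2027 (end of the 27-day objection period, which began when the complaint is served on Sep 28, 2027), i.e. Nov 24, 2027; acted on Nov 19, 2027, 5 days prematurely.
The procedure was therefore not followed at step 5.

Step 5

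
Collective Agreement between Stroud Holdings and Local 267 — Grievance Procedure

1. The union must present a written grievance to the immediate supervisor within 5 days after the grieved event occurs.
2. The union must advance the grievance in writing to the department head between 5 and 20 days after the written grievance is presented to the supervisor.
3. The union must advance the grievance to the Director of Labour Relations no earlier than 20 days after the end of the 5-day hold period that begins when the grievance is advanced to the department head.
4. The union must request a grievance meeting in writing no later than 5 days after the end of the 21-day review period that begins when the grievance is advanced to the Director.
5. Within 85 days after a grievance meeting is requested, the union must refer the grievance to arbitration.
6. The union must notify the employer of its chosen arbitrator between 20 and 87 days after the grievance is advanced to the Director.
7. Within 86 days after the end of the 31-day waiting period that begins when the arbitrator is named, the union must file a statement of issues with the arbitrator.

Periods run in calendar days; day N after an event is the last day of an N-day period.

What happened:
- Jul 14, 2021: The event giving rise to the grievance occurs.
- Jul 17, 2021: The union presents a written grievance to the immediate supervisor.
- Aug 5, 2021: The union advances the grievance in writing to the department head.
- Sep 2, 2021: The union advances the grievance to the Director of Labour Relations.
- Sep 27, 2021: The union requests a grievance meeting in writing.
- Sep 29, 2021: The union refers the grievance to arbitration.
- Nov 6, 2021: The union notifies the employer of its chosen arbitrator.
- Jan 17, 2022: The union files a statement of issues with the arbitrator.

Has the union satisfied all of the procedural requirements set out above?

(1) due by Jul 14, 2021 + 5 days = Jul 19, 2021; done Jul 17, 2021 — timely.
(2) the permitted window runs from Jul 17, 2021 + 5 = Jul 22, 2021 to Jul 17, 2021 + 20 = Aug 6, 2021; done Aug 5, 2021 — within the window.
(3) permitted from Aug 10, 2021 + 20 days = Aug 30, 2021 onward; Sep 2, 2021 is on or after that date.
(4) due by Sep 23, 2021 + 5 days = Sep 28, 2021; Sep 27, 2021 is within that limit.
(5) due by Sep 27, 2021 + 85 days = Dec 21, 2021; Sep 29, 2021 is within that limit.
(6) the permitted window runs from Sep 2, 2021 + 20 = Sep 22, 2021 to Sep 2, 2021 + 87 = Nov 28, 2021; done Nov 6, 2021, which is between those dates.
(7) due by Dec 7, 2021 + 86 days = Mar 3, 2022; done Jan 17, 2022 — timely.

Yes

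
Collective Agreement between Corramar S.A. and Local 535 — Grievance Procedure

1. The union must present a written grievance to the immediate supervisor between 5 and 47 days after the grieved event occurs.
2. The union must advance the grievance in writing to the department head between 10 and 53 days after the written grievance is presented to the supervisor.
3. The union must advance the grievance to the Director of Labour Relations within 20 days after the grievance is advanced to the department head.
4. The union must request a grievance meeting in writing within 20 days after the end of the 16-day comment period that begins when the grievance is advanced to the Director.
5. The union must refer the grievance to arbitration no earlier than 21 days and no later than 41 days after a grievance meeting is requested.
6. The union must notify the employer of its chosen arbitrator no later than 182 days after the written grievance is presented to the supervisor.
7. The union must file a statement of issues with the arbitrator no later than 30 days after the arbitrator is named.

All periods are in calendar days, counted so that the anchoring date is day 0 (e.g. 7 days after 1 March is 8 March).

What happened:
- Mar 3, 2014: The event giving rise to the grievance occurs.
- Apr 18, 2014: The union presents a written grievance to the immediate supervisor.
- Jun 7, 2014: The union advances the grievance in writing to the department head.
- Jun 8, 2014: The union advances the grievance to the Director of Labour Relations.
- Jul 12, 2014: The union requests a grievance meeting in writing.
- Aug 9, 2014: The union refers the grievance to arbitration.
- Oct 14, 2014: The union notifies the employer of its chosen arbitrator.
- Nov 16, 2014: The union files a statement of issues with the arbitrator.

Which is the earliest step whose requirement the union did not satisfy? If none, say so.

Step 7

Step 1 — 5 and 47 days from Mar 3, 2014 (when the grieved event occurs) are Mar 8, 2014 and Apr 19, 2014 respectively; done Apr 18, 2014 — within the window.
Step 2 — 10 and 53 days from Apr 18, 2014 (when the written grievance is presented to the supervisor) are Apr 28, 2014 and Jun 10, 2014 respectively; Jun 7, 2014 falls inside that range.
Step 3 — counting 20 days from Jun 7, 2014 (when the grievance is advanced to the department head) gives a deadline of Jun 27, 2014; done Jun 8, 2014 — timely.
Step 4 — counting 20 days from Jun 24, 2014 (end of the 16-day comment period, which began when the grievance is advanced to the Director on Jun 8, 2014) gives a deadline of Jul 14, 2014; Jul 12, 2014 is within that limit.
Step 5 — 21 and 41 days from Jul 12, 2014 (when a grievance meeting is requested) are Aug 2, 2014 and Aug 22, 2014 respectively; done Aug 9, 2014, which is between those dates.
Step 6 — counting 182 days from Apr 18, 2014 (when the written grievance is presented to the supervisor) gives a deadline of Oct 17, 2014; completed Oct 14, 2014, before the deadline.
Step 7 — counting 30 days from Oct 14, 2014 (when the arbitrator is named) gives a deadline of Nov 13, 2014; Nov 16, 2014 misses that deadline by 3 days.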